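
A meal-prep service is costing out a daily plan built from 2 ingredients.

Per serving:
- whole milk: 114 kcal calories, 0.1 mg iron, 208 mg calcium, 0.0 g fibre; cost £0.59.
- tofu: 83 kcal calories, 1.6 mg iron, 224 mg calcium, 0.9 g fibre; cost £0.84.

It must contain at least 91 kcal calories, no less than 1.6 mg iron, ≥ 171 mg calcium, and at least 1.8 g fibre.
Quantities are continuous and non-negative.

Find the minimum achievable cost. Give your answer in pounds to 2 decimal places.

Set it up as a linear program. Let x1 = servings of whole milk, x2 = servings of tofu.
Minimise 0.59x1 + 0.84x2 s.t.:
  114x1 + 83x2 ≥ 91   (calories)
  0.1x1 + 1.6x2 ≥ 1.6   (iron)
  208x1 + 224x2 ≥ 171   (calcium)
  0.9x2 ≥ 1.8   (fibre)
  x1, x2 ≥ 0.
The cheapest feasible vertex uses only tofu; whole milk is not used. Binding constraint: fibre.
That vertex is x2 = 2.
Cost = 0.84·2 = 1.6800.

£1.68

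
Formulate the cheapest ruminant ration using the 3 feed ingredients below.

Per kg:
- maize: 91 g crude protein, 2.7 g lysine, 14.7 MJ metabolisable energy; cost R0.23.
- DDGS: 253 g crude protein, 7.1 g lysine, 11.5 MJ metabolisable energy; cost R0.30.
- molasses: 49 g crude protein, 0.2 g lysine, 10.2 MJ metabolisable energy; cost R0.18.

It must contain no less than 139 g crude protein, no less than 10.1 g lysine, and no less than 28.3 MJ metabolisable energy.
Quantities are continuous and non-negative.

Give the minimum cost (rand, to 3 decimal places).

R0.561

This is a linear program. Let x1 = kg of maize, x2 = kg of DDGS, x3 = kg of molasses.
Minimize 0.23x1 + 0.3x2 + 0.18x3 with:
  91x1 + 253x2 + 49x3 ≥ 139   (crude protein)
  2.7x1 + 7.1x2 + 0.2x3 ≥ 10.1   (lysine)
  14.7x1 + 11.5x2 + 10.2x3 ≥ 28.3   (metabolisable energy)
  x1, x2, x3 ≥ 0.
The minimum-cost mix takes nothing from molasses — only maize, DDGS. There the lysine and metabolisable energy constraints are tight.
Optimal quantities: maize = 1.156 kg, DDGS = 0.9828 kg.
Objective = 0.23·1.156 + 0.3·0.9828 = 0.56072.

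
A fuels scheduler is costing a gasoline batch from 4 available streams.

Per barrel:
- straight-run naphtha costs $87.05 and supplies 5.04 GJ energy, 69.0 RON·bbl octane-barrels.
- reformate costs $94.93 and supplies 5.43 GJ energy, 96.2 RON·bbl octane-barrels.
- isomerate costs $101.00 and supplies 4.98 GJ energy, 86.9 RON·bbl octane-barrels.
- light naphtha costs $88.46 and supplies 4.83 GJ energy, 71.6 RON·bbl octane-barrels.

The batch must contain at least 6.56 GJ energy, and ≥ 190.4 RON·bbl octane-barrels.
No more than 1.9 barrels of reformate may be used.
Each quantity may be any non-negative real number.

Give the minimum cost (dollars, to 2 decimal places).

$189.22

Treat it as an LP. Let x1 = barrels of straight-run naphtha, x2 = barrels of reformate, x3 = barrels of isomerate, x4 = barrels of light naphtha.
Minimize 87.05x1 + 94.93x2 + 101x3 + 88.46x4 subject to:
  5.04x1 + 5.43x2 + 4.98x3 + 4.83x4 ≥ 6.56   (energy)
  69x1 + 96.2x2 + 86.9x3 + 71.6x4 ≥ 190.4   (octane-barrels)
  x2 ≤ 1.9
  x1, x2, x3, x4 ≥ 0.
The cheapest feasible vertex uses only reformate, isomerate; straight-run naphtha, light naphtha are not used. There the octane-barrels and the reformate cap constraints are tight.
Solving gives x2 = 1.9, x3 = 0.08769.
Hence cost = 94.93·1.9 + 101·0.08769 = $189.2237.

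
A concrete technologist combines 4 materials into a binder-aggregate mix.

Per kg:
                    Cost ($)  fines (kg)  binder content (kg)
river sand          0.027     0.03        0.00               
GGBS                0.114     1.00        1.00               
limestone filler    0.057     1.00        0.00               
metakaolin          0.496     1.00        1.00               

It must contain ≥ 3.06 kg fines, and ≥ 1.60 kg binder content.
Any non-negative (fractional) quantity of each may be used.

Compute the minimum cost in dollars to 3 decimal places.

This is a linear program. Let x1 = kg of river sand, x2 = kg of GGBS, x3 = kg of limestone filler, x4 = kg of metakaolin.
min 0.027x1 + 0.114x2 + 0.057x3 + 0.496x4 s.t.:
  0.03x1 + 1x2 + 1x3 + 1x4 ≥ 3.06   (fines)
  1x2 + 1x4 ≥ 1.6   (binder content)
  x1, x2, x3, x4 ≥ 0.
The cheapest feasible vertex uses only GGBS, limestone filler; river sand, metakaolin are not used. The fines and binder content requirements are met with equality.
Solving gives x2 = 1.6, x3 = 1.46.
Total cost: 0.114·1.6 + 0.057·1.46 = 0.26562.

$0.266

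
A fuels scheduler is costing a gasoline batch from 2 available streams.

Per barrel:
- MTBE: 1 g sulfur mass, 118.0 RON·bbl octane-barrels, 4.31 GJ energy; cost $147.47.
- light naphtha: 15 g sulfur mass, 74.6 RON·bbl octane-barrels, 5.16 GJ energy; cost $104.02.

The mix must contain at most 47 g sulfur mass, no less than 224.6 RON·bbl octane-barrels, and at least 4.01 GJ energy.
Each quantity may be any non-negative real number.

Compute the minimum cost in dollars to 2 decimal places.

$280.69

Let x1 = barrels of MTBE, x2 = barrels of light naphtha.
Minimise 147.47x1 + 104.02x2 with:
  1x1 + 15x2 ≤ 47   (sulfur mass)
  118x1 + 74.6x2 ≥ 224.6   (octane-barrels)
  4.31x1 + 5.16x2 ≥ 4.01   (energy)
  x1, x2 ≥ 0.
The cheapest feasible vertex uses only MTBE; light naphtha is not used. There the octane-barrels constraint is tight.
Optimal quantities: MTBE = 1.9034 barrels.
Total cost: 147.47·1.9034 = 280.6944.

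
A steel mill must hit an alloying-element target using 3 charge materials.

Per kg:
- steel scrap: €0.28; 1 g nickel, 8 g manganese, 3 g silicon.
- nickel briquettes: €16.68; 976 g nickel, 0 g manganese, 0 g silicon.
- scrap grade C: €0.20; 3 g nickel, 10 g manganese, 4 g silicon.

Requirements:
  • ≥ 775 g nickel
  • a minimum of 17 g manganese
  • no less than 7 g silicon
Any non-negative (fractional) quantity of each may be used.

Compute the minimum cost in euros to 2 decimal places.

Treat it as an LP. Let x1 = kg of steel scrap, x2 = kg of nickel briquettes, x3 = kg of scrap grade C.
Minimise 0.28x1 + 16.68x2 + 0.2x3 s.t.:
  1x1 + 976x2 + 3x3 ≥ 775   (nickel)
  8x1 + 10x3 ≥ 17   (manganese)
  3x1 + 4x3 ≥ 7   (silicon)
  x1, x2, x3 ≥ 0.
The optimal basis is {nickel briquettes, scrap grade C}; steel scrap drops out. Binding constraints: nickel and silicon.
That vertex is x2 = 0.7887, x3 = 1.75.
Cost = 16.68·0.7887 + 0.2·1.75 = 13.5055.

€13.51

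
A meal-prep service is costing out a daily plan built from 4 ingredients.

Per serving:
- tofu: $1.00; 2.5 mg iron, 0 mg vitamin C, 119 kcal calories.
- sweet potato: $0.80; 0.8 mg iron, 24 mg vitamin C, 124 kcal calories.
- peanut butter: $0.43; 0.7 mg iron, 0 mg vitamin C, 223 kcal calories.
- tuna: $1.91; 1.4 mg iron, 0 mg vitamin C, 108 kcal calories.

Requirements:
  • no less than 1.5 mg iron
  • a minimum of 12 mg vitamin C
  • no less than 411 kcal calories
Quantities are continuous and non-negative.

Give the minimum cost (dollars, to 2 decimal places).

$1.07

Treat it as an LP. Let x1 = servings of tofu, x2 = servings of sweet potato, x3 = servings of peanut butter, x4 = servings of tuna.
min 1x1 + 0.8x2 + 0.43x3 + 1.91x4 subject to:
  2.5x1 + 0.8x2 + 0.7x3 + 1.4x4 ≥ 1.5   (iron)
  24x2 ≥ 12   (vitamin C)
  119x1 + 124x2 + 223x3 + 108x4 ≥ 411   (calories)
  x1, x2, x3, x4 ≥ 0.
The cheapest feasible vertex uses only tofu, sweet potato, peanut butter; tuna is not used. The iron, vitamin C, calories requirements are met with equality.
So tofu = 0.002109 servings, sweet potato = 0.5 servings, peanut butter = 1.564 servings.
Cost = 1·0.002109 + 0.8·0.5 + 0.43·1.564 = 1.0746.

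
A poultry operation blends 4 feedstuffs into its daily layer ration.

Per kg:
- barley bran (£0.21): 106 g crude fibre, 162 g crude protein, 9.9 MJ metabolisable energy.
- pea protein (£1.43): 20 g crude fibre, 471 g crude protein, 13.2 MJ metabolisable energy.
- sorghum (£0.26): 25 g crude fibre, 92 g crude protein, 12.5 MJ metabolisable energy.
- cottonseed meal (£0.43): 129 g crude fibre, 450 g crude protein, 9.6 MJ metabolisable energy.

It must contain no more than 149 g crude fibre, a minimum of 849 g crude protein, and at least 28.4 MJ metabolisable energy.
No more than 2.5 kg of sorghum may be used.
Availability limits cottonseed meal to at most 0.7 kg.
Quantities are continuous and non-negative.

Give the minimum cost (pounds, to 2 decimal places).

£1.84

This is a linear program. Let x1 = kg of barley bran, x2 = kg of pea protein, x3 = kg of sorghum, x4 = kg of cottonseed meal.
Minimize 0.21x1 + 1.43x2 + 0.26x3 + 0.43x4 subject to:
  106x1 + 20x2 + 25x3 + 129x4 ≤ 149   (crude fibre)
  162x1 + 471x2 + 92x3 + 450x4 ≥ 849   (crude protein)
  9.9x1 + 13.2x2 + 12.5x3 + 9.6x4 ≥ 28.4   (metabolisable energy)
  x3 ≤ 2.5
  x4 ≤ 0.7
  x1, x2, x3, x4 ≥ 0.
All 4 inputs are positive at the optimum. There the crude fibre, crude protein, metabolisable energy, the cottonseed meal cap constraints are tight.
So barley bran = 0.2479 kg, pea protein = 0.9425 kg, sorghum = 0.5428 kg, cottonseed meal = 0.7 kg.
Total cost: 0.21·0.2479 + 1.43·0.9425 + 0.26·0.5428 + 0.43·0.7 = 1.8420.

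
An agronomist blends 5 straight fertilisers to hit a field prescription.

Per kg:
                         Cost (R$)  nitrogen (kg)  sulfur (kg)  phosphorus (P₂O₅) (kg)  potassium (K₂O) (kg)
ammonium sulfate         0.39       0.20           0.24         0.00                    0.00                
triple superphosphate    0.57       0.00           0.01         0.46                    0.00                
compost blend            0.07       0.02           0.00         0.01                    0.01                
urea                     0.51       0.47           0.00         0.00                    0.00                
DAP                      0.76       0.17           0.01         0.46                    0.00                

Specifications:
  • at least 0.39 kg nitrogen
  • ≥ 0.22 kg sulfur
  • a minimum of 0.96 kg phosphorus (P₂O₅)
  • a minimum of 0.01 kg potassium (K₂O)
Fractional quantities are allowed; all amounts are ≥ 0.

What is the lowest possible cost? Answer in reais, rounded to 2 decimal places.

Let x1 = kg of ammonium sulfate, x2 = kg of triple superphosphate, x3 = kg of compost blend, x4 = kg of urea, x5 = kg of DAP.
min 0.39x1 + 0.57x2 + 0.07x3 + 0.51x4 + 0.76x5 subject to:
  0.2x1 + 0.02x3 + 0.47x4 + 0.17x5 ≥ 0.39   (nitrogen)
  0.24x1 + 0.01x2 + 0.01x5 ≥ 0.22   (sulfur)
  0.46x2 + 0.01x3 + 0.46x5 ≥ 0.96   (phosphorus (P₂O₅))
  0.01x3 ≥ 0.01   (potassium (K₂O))
  x1, x2, x3, x4, x5 ≥ 0.
The optimal basis is {ammonium sulfate, triple superphosphate, compost blend, urea}; DAP drops out. The nitrogen, sulfur, phosphorus (P₂O₅), potassium (K₂O) requirements are met with equality.
Solving gives x1 = 0.8306, x2 = 2.065, x3 = 1, x4 = 0.4338.
Hence cost = 0.39·0.8306 + 0.57·2.065 + 0.07·1 + 0.51·0.4338 = R$1.7922.

R$1.79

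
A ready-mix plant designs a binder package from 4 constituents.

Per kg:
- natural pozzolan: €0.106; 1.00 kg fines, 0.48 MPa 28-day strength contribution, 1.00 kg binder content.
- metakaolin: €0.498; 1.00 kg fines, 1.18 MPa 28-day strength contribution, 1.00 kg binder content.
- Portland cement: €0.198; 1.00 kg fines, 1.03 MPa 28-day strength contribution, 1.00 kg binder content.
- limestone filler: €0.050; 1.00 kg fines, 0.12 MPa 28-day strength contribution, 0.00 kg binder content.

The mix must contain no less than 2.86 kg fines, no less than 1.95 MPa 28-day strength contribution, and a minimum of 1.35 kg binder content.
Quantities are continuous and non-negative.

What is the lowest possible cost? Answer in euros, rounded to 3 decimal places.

€0.400

Let x1 = kg of natural pozzolan, x2 = kg of metakaolin, x3 = kg of Portland cement, x4 = kg of limestone filler.
min 0.106x1 + 0.498x2 + 0.198x3 + 0.05x4 s.t.:
  1x1 + 1x2 + 1x3 + 1x4 ≥ 2.86   (fines)
  0.48x1 + 1.18x2 + 1.03x3 + 0.12x4 ≥ 1.95   (28-day strength contribution)
  1x1 + 1x2 + 1x3 ≥ 1.35   (binder content)
  x1, x2, x3, x4 ≥ 0.
The optimal basis is {natural pozzolan, Portland cement}; metakaolin, limestone filler drop out. There the fines and 28-day strength contribution constraints are tight.
Optimal quantities: natural pozzolan = 1.811 kg, Portland cement = 1.049 kg.
Cost = 0.106·1.811 + 0.198·1.049 = 0.39967.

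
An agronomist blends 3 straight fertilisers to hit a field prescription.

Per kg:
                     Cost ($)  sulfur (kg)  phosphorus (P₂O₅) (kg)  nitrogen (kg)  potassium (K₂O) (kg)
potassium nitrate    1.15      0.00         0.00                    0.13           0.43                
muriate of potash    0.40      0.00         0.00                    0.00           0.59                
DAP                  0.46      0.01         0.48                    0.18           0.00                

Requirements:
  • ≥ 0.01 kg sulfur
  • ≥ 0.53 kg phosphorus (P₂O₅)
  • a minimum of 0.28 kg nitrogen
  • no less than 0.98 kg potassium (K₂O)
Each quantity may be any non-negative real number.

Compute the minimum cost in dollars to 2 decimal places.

$1.38

Let x1 = kg of potassium nitrate, x2 = kg of muriate of potash, x3 = kg of DAP.
Minimise 1.15x1 + 0.4x2 + 0.46x3 subject to:
  0.01x3 ≥ 0.01   (sulfur)
  0.48x3 ≥ 0.53   (phosphorus (P₂O₅))
  0.13x1 + 0.18x3 ≥ 0.28   (nitrogen)
  0.43x1 + 0.59x2 ≥ 0.98   (potassium (K₂O))
  x1, x2, x3 ≥ 0.
The optimal basis is {muriate of potash, DAP}; potassium nitrate drops out. The nitrogen and potassium (K₂O) requirements are met with equality.
Solving gives x2 = 1.661, x3 = 1.556.
Cost = 0.4·1.661 + 0.46·1.556 = 1.3802.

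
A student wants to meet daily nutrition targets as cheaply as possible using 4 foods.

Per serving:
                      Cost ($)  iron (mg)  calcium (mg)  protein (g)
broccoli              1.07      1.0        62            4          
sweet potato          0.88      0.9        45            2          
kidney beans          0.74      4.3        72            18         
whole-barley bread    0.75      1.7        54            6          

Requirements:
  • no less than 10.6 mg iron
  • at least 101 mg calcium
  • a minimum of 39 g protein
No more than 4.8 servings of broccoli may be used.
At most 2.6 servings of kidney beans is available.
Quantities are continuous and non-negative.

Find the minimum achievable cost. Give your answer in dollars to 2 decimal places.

This is a linear program. Let x1 = servings of broccoli, x2 = servings of sweet potato, x3 = servings of kidney beans, x4 = servings of whole-barley bread.
Minimize 1.07x1 + 0.88x2 + 0.74x3 + 0.75x4 subject to:
  1x1 + 0.9x2 + 4.3x3 + 1.7x4 ≥ 10.6   (iron)
  62x1 + 45x2 + 72x3 + 54x4 ≥ 101   (calcium)
  4x1 + 2x2 + 18x3 + 6x4 ≥ 39   (protein)
  x1 ≤ 4.8
  x3 ≤ 2.6
  x1, x2, x3, x4 ≥ 0.
The cheapest feasible vertex uses only kidney beans; broccoli, sweet potato, whole-barley bread are not used. There the iron constraint is tight.
Solving gives x3 = 2.465.
Hence cost = 0.74·2.465 = $1.8241.

$1.82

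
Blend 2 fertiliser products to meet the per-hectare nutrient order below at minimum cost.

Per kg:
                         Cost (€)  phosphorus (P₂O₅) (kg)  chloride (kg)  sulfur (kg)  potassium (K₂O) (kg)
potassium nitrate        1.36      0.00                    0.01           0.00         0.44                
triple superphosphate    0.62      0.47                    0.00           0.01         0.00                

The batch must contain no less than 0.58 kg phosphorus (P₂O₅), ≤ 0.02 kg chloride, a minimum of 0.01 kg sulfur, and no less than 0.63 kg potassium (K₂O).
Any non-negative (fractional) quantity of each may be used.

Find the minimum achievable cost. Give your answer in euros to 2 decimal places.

Let x1 = kg of potassium nitrate, x2 = kg of triple superphosphate.
Minimize 1.36x1 + 0.62x2 s.t.:
  0.47x2 ≥ 0.58   (phosphorus (P₂O₅))
  0.01x1 ≤ 0.02   (chloride)
  0.01x2 ≥ 0.01   (sulfur)
  0.44x1 ≥ 0.63   (potassium (K₂O))
  x1, x2 ≥ 0.
Both inputs are positive at the optimum. The phosphorus (P₂O₅) and potassium (K₂O) requirements are met with equality.
Optimal quantities: potassium nitrate = 1.432 kg, triple superphosphate = 1.234 kg.
Total cost: 1.36·1.432 + 0.62·1.234 = 2.7126.

€2.71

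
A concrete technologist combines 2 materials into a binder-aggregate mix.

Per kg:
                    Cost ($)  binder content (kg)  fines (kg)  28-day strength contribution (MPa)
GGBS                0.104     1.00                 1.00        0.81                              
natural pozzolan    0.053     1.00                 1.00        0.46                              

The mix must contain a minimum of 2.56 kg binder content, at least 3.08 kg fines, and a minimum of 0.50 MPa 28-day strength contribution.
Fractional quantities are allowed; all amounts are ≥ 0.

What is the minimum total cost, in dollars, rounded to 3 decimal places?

$0.163

This is a linear program. Let x1 = kg of GGBS, x2 = kg of natural pozzolan.
Minimize 0.104x1 + 0.053x2 with:
  1x1 + 1x2 ≥ 2.56   (binder content)
  1x1 + 1x2 ≥ 3.08   (fines)
  0.81x1 + 0.46x2 ≥ 0.5   (28-day strength contribution)
  x1, x2 ≥ 0.
The optimal basis is {natural pozzolan}; GGBS drops out. Binding constraint: fines.
Solving gives x2 = 3.08.
Hence cost = 0.053·3.08 = $0.16324.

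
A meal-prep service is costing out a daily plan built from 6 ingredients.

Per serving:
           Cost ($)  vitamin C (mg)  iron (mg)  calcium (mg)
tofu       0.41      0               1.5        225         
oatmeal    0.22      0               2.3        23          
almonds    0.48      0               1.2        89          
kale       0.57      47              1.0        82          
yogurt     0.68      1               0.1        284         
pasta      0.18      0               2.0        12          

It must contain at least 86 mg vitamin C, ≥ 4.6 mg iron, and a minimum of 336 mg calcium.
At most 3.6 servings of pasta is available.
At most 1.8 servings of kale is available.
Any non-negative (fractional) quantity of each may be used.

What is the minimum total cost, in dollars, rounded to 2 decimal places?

$2.22

Let x1 = servings of tofu, x2 = servings of oatmeal, x3 = servings of almonds, x4 = servings of kale, x5 = servings of yogurt, x6 = servings of pasta.
Minimize 0.41x1 + 0.22x2 + 0.48x3 + 0.57x4 + 0.68x5 + 0.18x6 s.t.:
  47x4 + 1x5 ≥ 86   (vitamin C)
  1.5x1 + 2.3x2 + 1.2x3 + 1x4 + 0.1x5 + 2x6 ≥ 4.6   (iron)
  225x1 + 23x2 + 89x3 + 82x4 + 284x5 + 12x6 ≥ 336   (calcium)
  x6 ≤ 3.6
  x4 ≤ 1.8
  x1, x2, x3, x4, x5, x6 ≥ 0.
The minimum-cost mix takes nothing from tofu, oatmeal, almonds — only kale, yogurt, pasta. Binding constraints: vitamin C, iron, the kale cap.
Solving gives x4 = 1.8, x5 = 1.4, x6 = 1.33.
Objective = 0.57·1.8 + 0.68·1.4 + 0.18·1.33 = 2.2174.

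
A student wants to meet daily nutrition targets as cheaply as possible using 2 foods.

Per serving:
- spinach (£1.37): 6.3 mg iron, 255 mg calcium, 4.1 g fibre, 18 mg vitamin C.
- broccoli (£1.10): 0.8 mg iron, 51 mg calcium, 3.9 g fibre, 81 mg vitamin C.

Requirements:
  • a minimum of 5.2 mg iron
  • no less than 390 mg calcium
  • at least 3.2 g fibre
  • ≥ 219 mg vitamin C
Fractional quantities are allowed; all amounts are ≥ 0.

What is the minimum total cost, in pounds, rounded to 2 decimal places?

This is a linear program. Let x1 = servings of spinach, x2 = servings of broccoli.
Minimise 1.37x1 + 1.1x2 with:
  6.3x1 + 0.8x2 ≥ 5.2   (iron)
  255x1 + 51x2 ≥ 390   (calcium)
  4.1x1 + 3.9x2 ≥ 3.2   (fibre)
  18x1 + 81x2 ≥ 219   (vitamin C)
  x1, x2 ≥ 0.
Both inputs are positive at the optimum. Binding constraints: calcium and vitamin C.
Solving gives x1 = 1.035, x2 = 2.474.
Cost = 1.37·1.035 + 1.1·2.474 = 4.1394.

£4.14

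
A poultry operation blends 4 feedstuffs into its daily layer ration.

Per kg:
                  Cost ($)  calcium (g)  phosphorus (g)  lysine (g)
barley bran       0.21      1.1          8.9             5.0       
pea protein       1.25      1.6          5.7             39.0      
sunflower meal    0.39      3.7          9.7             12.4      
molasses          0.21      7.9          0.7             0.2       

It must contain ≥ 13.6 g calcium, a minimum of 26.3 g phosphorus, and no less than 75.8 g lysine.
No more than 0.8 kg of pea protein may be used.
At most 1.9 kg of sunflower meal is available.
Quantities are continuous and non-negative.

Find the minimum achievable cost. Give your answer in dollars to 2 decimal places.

Let x1 = kg of barley bran, x2 = kg of pea protein, x3 = kg of sunflower meal, x4 = kg of molasses.
Minimize 0.21x1 + 1.25x2 + 0.39x3 + 0.21x4 s.t.:
  1.1x1 + 1.6x2 + 3.7x3 + 7.9x4 ≥ 13.6   (calcium)
  8.9x1 + 5.7x2 + 9.7x3 + 0.7x4 ≥ 26.3   (phosphorus)
  5x1 + 39x2 + 12.4x3 + 0.2x4 ≥ 75.8   (lysine)
  x2 ≤ 0.8
  x3 ≤ 1.9
  x1, x2, x3, x4 ≥ 0.
The optimal mix uses every input. Binding constraints: calcium, lysine, the pea protein cap, the sunflower meal cap.
Optimal quantities: barley bran = 4.205 kg, pea protein = 0.8 kg, sunflower meal = 1.9 kg, molasses = 0.08416 kg.
Cost = 0.21·4.205 + 1.25·0.8 + 0.39·1.9 + 0.21·0.08416 = 2.6417.

$2.64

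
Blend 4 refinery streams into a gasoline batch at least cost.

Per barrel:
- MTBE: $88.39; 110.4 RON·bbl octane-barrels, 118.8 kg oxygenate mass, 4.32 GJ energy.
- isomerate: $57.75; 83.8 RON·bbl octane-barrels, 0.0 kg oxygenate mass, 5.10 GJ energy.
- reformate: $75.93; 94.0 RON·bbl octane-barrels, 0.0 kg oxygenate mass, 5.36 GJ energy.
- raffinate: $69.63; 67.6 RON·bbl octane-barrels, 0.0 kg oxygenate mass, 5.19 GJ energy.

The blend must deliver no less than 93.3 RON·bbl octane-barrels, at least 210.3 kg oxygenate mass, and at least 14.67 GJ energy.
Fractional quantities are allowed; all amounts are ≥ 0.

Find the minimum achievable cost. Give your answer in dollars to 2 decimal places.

$235.99

Set it up as a linear program. Let x1 = barrels of MTBE, x2 = barrels of isomerate, x3 = barrels of reformate, x4 = barrels of raffinate.
Minimize 88.39x1 + 57.75x2 + 75.93x3 + 69.63x4 subject to:
  110.4x1 + 83.8x2 + 94x3 + 67.6x4 ≥ 93.3   (octane-barrels)
  118.8x1 ≥ 210.3   (oxygenate mass)
  4.32x1 + 5.1x2 + 5.36x3 + 5.19x4 ≥ 14.67   (energy)
  x1, x2, x3, x4 ≥ 0.
The optimal basis is {MTBE, isomerate}; reformate, raffinate drop out. There the oxygenate mass and energy constraints are tight.
Optimal quantities: MTBE = 1.7702 barrels, isomerate = 1.377 barrels.
Hence cost = 88.39·1.7702 + 57.75·1.377 = $235.9897.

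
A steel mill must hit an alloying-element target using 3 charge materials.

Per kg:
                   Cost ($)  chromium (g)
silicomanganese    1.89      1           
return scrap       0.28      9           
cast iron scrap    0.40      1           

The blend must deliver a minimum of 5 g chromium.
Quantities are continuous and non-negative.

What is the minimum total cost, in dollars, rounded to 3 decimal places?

Set it up as a linear program. Let x1 = kg of silicomanganese, x2 = kg of return scrap, x3 = kg of cast iron scrap.
min 1.89x1 + 0.28x2 + 0.4x3 with:
  1x1 + 9x2 + 1x3 ≥ 5   (chromium)
  x1, x2, x3 ≥ 0.
At the optimum only return scrap is positive (silicomanganese, cast iron scrap = 0). There the chromium constraint is tight.
So return scrap = 0.5556 kg.
Objective = 0.28·0.5556 = 0.15557.

$0.156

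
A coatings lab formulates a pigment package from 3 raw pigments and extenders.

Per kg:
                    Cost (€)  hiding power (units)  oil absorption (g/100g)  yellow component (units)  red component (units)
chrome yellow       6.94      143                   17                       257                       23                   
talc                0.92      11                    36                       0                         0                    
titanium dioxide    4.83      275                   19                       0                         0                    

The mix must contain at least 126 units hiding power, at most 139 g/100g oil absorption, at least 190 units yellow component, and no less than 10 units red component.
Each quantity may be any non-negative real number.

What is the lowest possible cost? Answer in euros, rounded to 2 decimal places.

€5.49

Let x1 = kg of chrome yellow, x2 = kg of talc, x3 = kg of titanium dioxide.
Minimise 6.94x1 + 0.92x2 + 4.83x3 s.t.:
  143x1 + 11x2 + 275x3 ≥ 126   (hiding power)
  17x1 + 36x2 + 19x3 ≤ 139   (oil absorption)
  257x1 ≥ 190   (yellow component)
  23x1 ≥ 10   (red component)
  x1, x2, x3 ≥ 0.
The minimum-cost mix takes nothing from talc — only chrome yellow, titanium dioxide. The hiding power and yellow component requirements are met with equality.
Solving gives x1 = 0.7393, x3 = 0.07375.
Total cost: 6.94·0.7393 + 4.83·0.07375 = 5.4870.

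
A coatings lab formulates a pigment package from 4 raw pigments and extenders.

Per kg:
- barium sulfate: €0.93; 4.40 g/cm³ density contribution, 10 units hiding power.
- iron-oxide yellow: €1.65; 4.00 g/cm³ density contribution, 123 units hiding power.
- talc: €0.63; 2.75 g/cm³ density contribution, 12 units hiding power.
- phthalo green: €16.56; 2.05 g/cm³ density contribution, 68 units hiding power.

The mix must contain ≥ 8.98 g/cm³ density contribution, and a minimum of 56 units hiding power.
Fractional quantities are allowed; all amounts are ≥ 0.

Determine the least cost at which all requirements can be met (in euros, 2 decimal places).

Let x1 = kg of barium sulfate, x2 = kg of iron-oxide yellow, x3 = kg of talc, x4 = kg of phthalo green.
min 0.93x1 + 1.65x2 + 0.63x3 + 16.56x4 s.t.:
  4.4x1 + 4x2 + 2.75x3 + 2.05x4 ≥ 8.98   (density contribution)
  10x1 + 123x2 + 12x3 + 68x4 ≥ 56   (hiding power)
  x1, x2, x3, x4 ≥ 0.
The cheapest feasible vertex uses only barium sulfate, iron-oxide yellow; talc, phthalo green are not used. The density contribution and hiding power requirements are met with equality.
Solving gives x1 = 1.757, x2 = 0.3125.
Hence cost = 0.93·1.757 + 1.65·0.3125 = €2.1496.

€2.15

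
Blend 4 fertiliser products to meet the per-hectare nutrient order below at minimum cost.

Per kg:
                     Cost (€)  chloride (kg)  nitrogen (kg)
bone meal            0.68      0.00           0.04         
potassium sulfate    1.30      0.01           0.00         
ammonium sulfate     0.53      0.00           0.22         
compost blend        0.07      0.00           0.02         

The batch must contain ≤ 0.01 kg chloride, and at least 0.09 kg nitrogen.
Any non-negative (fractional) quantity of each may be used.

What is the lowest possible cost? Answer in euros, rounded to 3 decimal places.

Let x1 = kg of bone meal, x2 = kg of potassium sulfate, x3 = kg of ammonium sulfate, x4 = kg of compost blend.
min 0.68x1 + 1.3x2 + 0.53x3 + 0.07x4 with:
  0.01x2 ≤ 0.01   (chloride)
  0.04x1 + 0.22x3 + 0.02x4 ≥ 0.09   (nitrogen)
  x1, x2, x3, x4 ≥ 0.
The minimum-cost mix takes nothing from bone meal, potassium sulfate, compost blend — only ammonium sulfate. The nitrogen requirement is met with equality.
So ammonium sulfate = 0.4091 kg.
Total cost: 0.53·0.4091 = 0.21682.

€0.217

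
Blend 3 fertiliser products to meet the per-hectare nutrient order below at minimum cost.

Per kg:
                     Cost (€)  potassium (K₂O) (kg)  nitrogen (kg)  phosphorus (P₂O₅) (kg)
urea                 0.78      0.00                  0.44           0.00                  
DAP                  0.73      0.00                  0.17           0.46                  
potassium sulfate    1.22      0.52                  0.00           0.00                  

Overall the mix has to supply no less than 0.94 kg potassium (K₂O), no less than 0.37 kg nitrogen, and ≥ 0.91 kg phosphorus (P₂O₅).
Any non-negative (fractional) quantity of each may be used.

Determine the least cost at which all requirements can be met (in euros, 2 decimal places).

€3.71

Let x1 = kg of urea, x2 = kg of DAP, x3 = kg of potassium sulfate.
Minimize 0.78x1 + 0.73x2 + 1.22x3 with:
  0.52x3 ≥ 0.94   (potassium (K₂O))
  0.44x1 + 0.17x2 ≥ 0.37   (nitrogen)
  0.46x2 ≥ 0.91   (phosphorus (P₂O₅))
  x1, x2, x3 ≥ 0.
The optimal mix uses every input. Binding constraints: potassium (K₂O), nitrogen, phosphorus (P₂O₅).
Optimal quantities: urea = 0.07658 kg, DAP = 1.978 kg, potassium sulfate = 1.808 kg.
Cost = 0.78·0.07658 + 0.73·1.978 + 1.22·1.808 = 3.7094.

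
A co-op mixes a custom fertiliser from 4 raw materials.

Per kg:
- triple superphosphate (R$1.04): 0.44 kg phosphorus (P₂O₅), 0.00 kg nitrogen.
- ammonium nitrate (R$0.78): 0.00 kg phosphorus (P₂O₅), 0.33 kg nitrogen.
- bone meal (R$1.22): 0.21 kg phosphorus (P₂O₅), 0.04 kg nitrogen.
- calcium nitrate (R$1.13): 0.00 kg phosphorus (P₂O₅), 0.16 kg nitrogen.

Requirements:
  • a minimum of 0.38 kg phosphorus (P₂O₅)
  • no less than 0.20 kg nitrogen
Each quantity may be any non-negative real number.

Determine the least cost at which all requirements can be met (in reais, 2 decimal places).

Let x1 = kg of triple superphosphate, x2 = kg of ammonium nitrate, x3 = kg of bone meal, x4 = kg of calcium nitrate.
Minimize 1.04x1 + 0.78x2 + 1.22x3 + 1.13x4 with:
  0.44x1 + 0.21x3 ≥ 0.38   (phosphorus (P₂O₅))
  0.33x2 + 0.04x3 + 0.16x4 ≥ 0.2   (nitrogen)
  x1, x2, x3, x4 ≥ 0.
At the optimum only triple superphosphate, ammonium nitrate are positive (bone meal, calcium nitrate = 0). There the phosphorus (P₂O₅) and nitrogen constraints are tight.
That vertex is x1 = 0.8636, x2 = 0.6061.
Hence cost = 1.04·0.8636 + 0.78·0.6061 = R$1.3709.

R$1.37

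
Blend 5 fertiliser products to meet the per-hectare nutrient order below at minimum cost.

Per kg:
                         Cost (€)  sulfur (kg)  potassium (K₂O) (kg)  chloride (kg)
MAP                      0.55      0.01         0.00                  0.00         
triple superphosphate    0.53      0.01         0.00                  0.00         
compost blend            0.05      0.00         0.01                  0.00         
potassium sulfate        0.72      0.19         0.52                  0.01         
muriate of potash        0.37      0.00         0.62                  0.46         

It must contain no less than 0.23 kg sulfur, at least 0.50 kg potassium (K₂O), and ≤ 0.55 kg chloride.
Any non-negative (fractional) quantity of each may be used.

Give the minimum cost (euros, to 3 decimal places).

Set it up as a linear program. Let x1 = kg of MAP, x2 = kg of triple superphosphate, x3 = kg of compost blend, x4 = kg of potassium sulfate, x5 = kg of muriate of potash.
Minimise 0.55x1 + 0.53x2 + 0.05x3 + 0.72x4 + 0.37x5 subject to:
  0.01x1 + 0.01x2 + 0.19x4 ≥ 0.23   (sulfur)
  0.01x3 + 0.52x4 + 0.62x5 ≥ 0.5   (potassium (K₂O))
  0.01x4 + 0.46x5 ≤ 0.55   (chloride)
  x1, x2, x3, x4, x5 ≥ 0.
The cheapest feasible vertex uses only potassium sulfate; MAP, triple superphosphate, compost blend, muriate of potash are not used. Binding constraint: sulfur.
That vertex is x4 = 1.211.
Cost = 0.72·1.211 = 0.87192.

€0.872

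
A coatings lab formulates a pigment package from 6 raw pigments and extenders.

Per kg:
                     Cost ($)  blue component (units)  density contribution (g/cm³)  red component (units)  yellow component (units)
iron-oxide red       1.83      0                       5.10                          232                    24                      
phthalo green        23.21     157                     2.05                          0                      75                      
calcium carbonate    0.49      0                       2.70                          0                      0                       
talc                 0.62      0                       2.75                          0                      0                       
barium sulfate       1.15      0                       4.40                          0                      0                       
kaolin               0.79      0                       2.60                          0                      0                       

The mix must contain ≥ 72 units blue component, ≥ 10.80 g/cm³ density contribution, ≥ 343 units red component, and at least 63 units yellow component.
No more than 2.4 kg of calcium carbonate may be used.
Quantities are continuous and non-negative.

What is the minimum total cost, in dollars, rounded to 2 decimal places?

Set it up as a linear program. Let x1 = kg of iron-oxide red, x2 = kg of phthalo green, x3 = kg of calcium carbonate, x4 = kg of talc, x5 = kg of barium sulfate, x6 = kg of kaolin.
Minimise 1.83x1 + 23.21x2 + 0.49x3 + 0.62x4 + 1.15x5 + 0.79x6 subject to:
  157x2 ≥ 72   (blue component)
  5.1x1 + 2.05x2 + 2.7x3 + 2.75x4 + 4.4x5 + 2.6x6 ≥ 10.8   (density contribution)
  232x1 ≥ 343   (red component)
  24x1 + 75x2 ≥ 63   (yellow component)
  x3 ≤ 2.4
  x1, x2, x3, x4, x5, x6 ≥ 0.
At the optimum only iron-oxide red, phthalo green, calcium carbonate are positive (talc, barium sulfate, kaolin = 0). There the blue component, density contribution, red component constraints are tight.
So iron-oxide red = 1.478 kg, phthalo green = 0.4586 kg, calcium carbonate = 0.8592 kg.
Total cost: 1.83·1.478 + 23.21·0.4586 + 0.49·0.8592 = 13.7699.

$13.77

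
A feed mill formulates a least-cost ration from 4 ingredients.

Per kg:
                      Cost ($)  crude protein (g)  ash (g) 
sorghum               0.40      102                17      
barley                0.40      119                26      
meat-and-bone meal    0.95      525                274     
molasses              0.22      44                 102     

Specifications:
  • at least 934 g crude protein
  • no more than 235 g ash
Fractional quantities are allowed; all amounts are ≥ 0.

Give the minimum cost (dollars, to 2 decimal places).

Let x1 = kg of sorghum, x2 = kg of barley, x3 = kg of meat-and-bone meal, x4 = kg of molasses.
min 0.4x1 + 0.4x2 + 0.95x3 + 0.22x4 s.t.:
  102x1 + 119x2 + 525x3 + 44x4 ≥ 934   (crude protein)
  17x1 + 26x2 + 274x3 + 102x4 ≤ 235   (ash)
  x1, x2, x3, x4 ≥ 0.
The minimum-cost mix takes nothing from sorghum, molasses — only barley, meat-and-bone meal. There the crude protein and ash constraints are tight.
Solving gives x2 = 6.992, x3 = 0.1942.
Total cost: 0.4·6.992 + 0.95·0.1942 = 2.9813.

$2.98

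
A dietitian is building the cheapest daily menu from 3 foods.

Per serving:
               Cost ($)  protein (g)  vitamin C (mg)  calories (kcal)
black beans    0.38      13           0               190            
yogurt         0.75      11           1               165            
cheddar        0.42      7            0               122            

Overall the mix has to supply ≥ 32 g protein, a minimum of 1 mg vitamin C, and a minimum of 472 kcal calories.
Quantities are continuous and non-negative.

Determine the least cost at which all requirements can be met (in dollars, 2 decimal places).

Let x1 = servings of black beans, x2 = servings of yogurt, x3 = servings of cheddar.
Minimize 0.38x1 + 0.75x2 + 0.42x3 with:
  13x1 + 11x2 + 7x3 ≥ 32   (protein)
  1x2 ≥ 1   (vitamin C)
  190x1 + 165x2 + 122x3 ≥ 472   (calories)
  x1, x2, x3 ≥ 0.
The cheapest feasible vertex uses only black beans, yogurt; cheddar is not used. There the vitamin C and calories constraints are tight.
Solving gives x1 = 1.616, x2 = 1.
Objective = 0.38·1.616 + 0.75·1 = 1.3641.

$1.36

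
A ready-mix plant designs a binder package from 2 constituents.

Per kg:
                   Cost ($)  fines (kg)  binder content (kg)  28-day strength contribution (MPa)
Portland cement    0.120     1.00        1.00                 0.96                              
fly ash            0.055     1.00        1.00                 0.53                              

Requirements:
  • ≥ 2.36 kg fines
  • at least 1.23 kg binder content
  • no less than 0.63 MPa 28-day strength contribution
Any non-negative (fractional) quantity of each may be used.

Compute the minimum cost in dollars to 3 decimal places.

$0.130

Let x1 = kg of Portland cement, x2 = kg of fly ash.
Minimize 0.12x1 + 0.055x2 s.t.:
  1x1 + 1x2 ≥ 2.36   (fines)
  1x1 + 1x2 ≥ 1.23   (binder content)
  0.96x1 + 0.53x2 ≥ 0.63   (28-day strength contribution)
  x1, x2 ≥ 0.
At the optimum only fly ash is positive (Portland cement = 0). Binding constraint: fines.
Solving gives x2 = 2.36.
Objective = 0.055·2.36 = 0.12980.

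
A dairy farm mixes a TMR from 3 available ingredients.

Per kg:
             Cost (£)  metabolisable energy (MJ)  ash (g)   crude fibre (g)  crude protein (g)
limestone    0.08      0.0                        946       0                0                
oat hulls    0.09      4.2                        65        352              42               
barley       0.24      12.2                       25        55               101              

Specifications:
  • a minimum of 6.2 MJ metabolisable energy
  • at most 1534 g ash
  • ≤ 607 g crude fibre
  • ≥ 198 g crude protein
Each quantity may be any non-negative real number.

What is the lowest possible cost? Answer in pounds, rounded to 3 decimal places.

Treat it as an LP. Let x1 = kg of limestone, x2 = kg of oat hulls, x3 = kg of barley.
Minimize 0.08x1 + 0.09x2 + 0.24x3 with:
  4.2x2 + 12.2x3 ≥ 6.2   (metabolisable energy)
  946x1 + 65x2 + 25x3 ≤ 1534   (ash)
  352x2 + 55x3 ≤ 607   (crude fibre)
  42x2 + 101x3 ≥ 198   (crude protein)
  x1, x2, x3 ≥ 0.
The cheapest feasible vertex uses only oat hulls, barley; limestone is not used. Binding constraints: crude fibre and crude protein.
That vertex is x2 = 1.517, x3 = 1.33.
Cost = 0.09·1.517 + 0.24·1.33 = 0.45573.

£0.456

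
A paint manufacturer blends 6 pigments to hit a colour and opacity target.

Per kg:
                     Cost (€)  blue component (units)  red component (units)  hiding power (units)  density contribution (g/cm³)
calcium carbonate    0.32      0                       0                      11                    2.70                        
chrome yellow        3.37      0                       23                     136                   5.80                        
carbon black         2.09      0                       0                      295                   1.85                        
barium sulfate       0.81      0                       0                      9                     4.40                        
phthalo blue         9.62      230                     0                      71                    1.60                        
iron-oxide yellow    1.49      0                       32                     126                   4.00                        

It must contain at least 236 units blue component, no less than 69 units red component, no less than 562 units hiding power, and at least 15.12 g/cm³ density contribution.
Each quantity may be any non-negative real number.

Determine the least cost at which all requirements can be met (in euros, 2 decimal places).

€14.95

This is a linear program. Let x1 = kg of calcium carbonate, x2 = kg of chrome yellow, x3 = kg of carbon black, x4 = kg of barium sulfate, x5 = kg of phthalo blue, x6 = kg of iron-oxide yellow.
Minimise 0.32x1 + 3.37x2 + 2.09x3 + 0.81x4 + 9.62x5 + 1.49x6 subject to:
  230x5 ≥ 236   (blue component)
  23x2 + 32x6 ≥ 69   (red component)
  11x1 + 136x2 + 295x3 + 9x4 + 71x5 + 126x6 ≥ 562   (hiding power)
  2.7x1 + 5.8x2 + 1.85x3 + 4.4x4 + 1.6x5 + 4x6 ≥ 15.12   (density contribution)
  x1, x2, x3, x4, x5, x6 ≥ 0.
At the optimum only calcium carbonate, carbon black, phthalo blue, iron-oxide yellow are positive (chrome yellow, barium sulfate = 0). There the blue component, red component, hiding power, density contribution constraints are tight.
So calcium carbonate = 1.3263 kg, carbon black = 0.6877 kg, phthalo blue = 1.0261 kg, iron-oxide yellow = 2.1562 kg.
Total cost: 0.32·1.3263 + 2.09·0.6877 + 9.62·1.0261 + 1.49·2.1562 = 14.9455.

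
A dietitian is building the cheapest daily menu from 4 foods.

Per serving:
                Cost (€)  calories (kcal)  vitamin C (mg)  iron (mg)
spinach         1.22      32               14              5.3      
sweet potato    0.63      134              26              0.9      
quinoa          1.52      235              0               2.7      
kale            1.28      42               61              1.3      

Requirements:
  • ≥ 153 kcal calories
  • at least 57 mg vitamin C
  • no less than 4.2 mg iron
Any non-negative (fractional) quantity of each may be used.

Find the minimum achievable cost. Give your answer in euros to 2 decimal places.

Treat it as an LP. Let x1 = servings of spinach, x2 = servings of sweet potato, x3 = servings of quinoa, x4 = servings of kale.
min 1.22x1 + 0.63x2 + 1.52x3 + 1.28x4 with:
  32x1 + 134x2 + 235x3 + 42x4 ≥ 153   (calories)
  14x1 + 26x2 + 61x4 ≥ 57   (vitamin C)
  5.3x1 + 0.9x2 + 2.7x3 + 1.3x4 ≥ 4.2   (iron)
  x1, x2, x3, x4 ≥ 0.
The minimum-cost mix takes nothing from quinoa — only spinach, sweet potato, kale. The calories, vitamin C, iron requirements are met with equality.
Optimal quantities: spinach = 0.5362 servings, sweet potato = 0.8765 servings, kale = 0.4378 servings.
Hence cost = 1.22·0.5362 + 0.63·0.8765 + 1.28·0.4378 = €1.7667.

€1.77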